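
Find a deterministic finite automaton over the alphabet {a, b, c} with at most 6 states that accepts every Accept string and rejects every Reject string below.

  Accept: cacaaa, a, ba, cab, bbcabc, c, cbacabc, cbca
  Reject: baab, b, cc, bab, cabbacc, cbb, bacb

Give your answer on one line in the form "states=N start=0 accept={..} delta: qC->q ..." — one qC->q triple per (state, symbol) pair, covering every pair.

states=4 start=0 accept={0,2} delta: 0a->0 0b->1 0c->2 1a->0 1b->0 1c->0 2a->1 2b->3 2c->1 3a->0 3b->1 3c->0

Fold the examples into a partial DFA from state 0: repeatedly fix the first undefined (state, symbol) met by the shortest-then-alphabetical prefix, trying targets in increasing order and rejecting any under which an Accept and a Reject string meet in one state with the same remainder; add a state when all current targets are rejected. Accepting states are where Accept strings end.
a: 0a undefined. 0a->0: ok.
b: 0b undefined. 0b->0: no, a/baab meet in 0. Open state 1: 0b->1.
c: 0c undefined. 0c->0: no, cacaaa/cc meet in 0. 0c->1: no, cab/bab meet in 1 with "ab" left. Open state 2: 0c->2.
ba: 1a undefined. 1a->0: ok.
bb: 1b undefined. 1b->0: ok.
ca: 2a undefined. 2a->0: no, cab/baab meet in 1. 2a->1: ok.
cb: 2b undefined. 2b->0: no, a/bacb meet in 0. 2b->1: no, a/cbb meet in 0. 2b->2: no, bbcabc/cbb meet in 2. Open state 3: 2b->3.
cc: 2c undefined. 2c->0: no, a/cc meet in 0. 2c->1: ok.
cac: 1c undefined. 1c->0: ok.
cba: 3a undefined. 3a->0: ok.
cbb: 3b undefined. 3b->0: no, cacaaa/cbb meet in 0. 3b->1: ok.
cbc: 3c undefined. 3c->0: ok.
All examples now run through 4 states with every (state, symbol) defined. Accept strings end in {0,2}, Reject strings end in {1,3}; accept={0,2}.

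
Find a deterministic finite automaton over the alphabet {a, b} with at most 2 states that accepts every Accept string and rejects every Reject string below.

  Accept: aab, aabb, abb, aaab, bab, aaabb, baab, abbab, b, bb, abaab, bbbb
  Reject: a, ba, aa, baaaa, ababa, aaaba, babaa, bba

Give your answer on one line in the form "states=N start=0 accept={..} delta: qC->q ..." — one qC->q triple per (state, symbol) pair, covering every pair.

Grow the machine one transition at a time. Run the examples from 0; the earliest place one falls off (shortest prefix, ties alphabetical) gets sent to the lowest-numbered state that keeps every Accept/Reject pair distinguishable — a pair clashes when both reach the same state with identical unread suffix — and to a fresh state only if none does.
a: 0a undefined. 0a->0: ok.
b: 0b undefined. 0b->0: no, aab/a meet in 0. Open state 1: 0b->1.
ba: 1a undefined. 1a->0: ok.
bb: 1b undefined. 1b->0: no, aabb/a meet in 0. 1b->1: ok.
All examples now run through 2 states with every (state, symbol) defined. Accept strings end in {1}, Reject strings end in {0}; accept={1}.

states=2 start=0 accept={1} delta: 0a->0 0b->1 1a->0 1b->1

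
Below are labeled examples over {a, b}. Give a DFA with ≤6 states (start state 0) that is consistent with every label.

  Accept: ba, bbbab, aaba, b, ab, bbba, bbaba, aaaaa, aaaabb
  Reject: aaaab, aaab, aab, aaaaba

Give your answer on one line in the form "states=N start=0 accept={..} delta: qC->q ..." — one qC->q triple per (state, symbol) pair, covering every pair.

states=5 start=0 accept={0,1,3} delta: 0a->1 0b->0 1a->2 1b->0 2a->3 2b->2 3a->3 3b->4 4a->2 4b->0

State merging on the prefix tree: take the shortest (then alphabetical) example prefix whose next move is undefined and point that move at state 0, else 1, else 2, ...; a target is out if some Accept/Reject pair would then sit in one state with the same input left (inseparable). If every existing state is out, open a new one.
a: 0a undefined. 0a->0: no, ba/aaaaba meet in 0 with "ba" left. Open state 1: 0a->1.
b: 0b undefined. 0b->0: ok.
aa: 1a undefined. 1a->0: no, ba/aaaaba meet in 1. 1a->1: no, bbbab/aaaab meet in 1 with "b" left. Open state 2: 1a->2.
ab: 1b undefined. 1b->0: ok.
aaa: 2a undefined. 2a->0: no, ba/aaaaba meet in 1. 2a->1: no, bbbab/aaab meet in 0. 2a->2: no, aaba/aaaaba meet in 2 with "ba" left. Open state 3: 2a->3.
aab: 2b undefined. 2b->0: no, bbbab/aab meet in 0. 2b->1: no, ba/aab meet in 1. 2b->2: ok.
aaaa: 3a undefined. 3a->0: no, ba/aaaaba meet in 1. 3a->1: no, ba/aaaaba meet in 1. 3a->2: no, aaba/aaaaba meet in 3. 3a->3: ok.
aaab: 3b undefined. 3b->0: no, ba/aaaaba meet in 1. 3b->1: no, ba/aaaab meet in 1. 3b->2: no, aaba/aaaaba meet in 3. 3b->3: no, aaba/aaaab meet in 3. Open state 4: 3b->4.
aaaaba: 4a undefined. 4a->0: no, bbbab/aaaaba meet in 0. 4a->1: no, ba/aaaaba meet in 1. 4a->2: ok.
aaaabb: 4b undefined. 4b->0: ok.
All examples now run through 5 states with every (state, symbol) defined. Accept strings end in {0,1,3}, Reject strings end in {2,4}; accept={0,1,3}.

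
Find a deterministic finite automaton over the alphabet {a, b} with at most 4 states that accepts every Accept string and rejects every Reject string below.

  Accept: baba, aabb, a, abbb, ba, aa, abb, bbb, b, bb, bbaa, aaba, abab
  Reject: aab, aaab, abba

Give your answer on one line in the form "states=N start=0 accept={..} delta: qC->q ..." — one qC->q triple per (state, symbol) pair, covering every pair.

Grow the machine one transition at a time. Run the examples from 0; the earliest place one falls off (shortest prefix, ties alphabetical) gets sent to the lowest-numbered state that keeps every Accept/Reject pair distinguishable — a pair clashes when both reach the same state with identical unread suffix — and to a fresh state only if none does.
a: 0a undefined. 0a->0: no, b/aab meet in 0 with "b" left. Open state 1: 0a->1.
b: 0b undefined. 0b->0: ok.
aa: 1a undefined. 1a->0: no, aabb/aab meet in 0. 1a->1: ok.
ab: 1b undefined. 1b->0: no, baba/abba meet in 1. 1b->1: no, baba/aab meet in 1. Open state 2: 1b->2.
aba: 2a undefined. 2a->0: ok.
abb: 2b undefined. 2b->0: no, a/abba meet in 1. 2b->1: no, aabb/abba meet in 1. 2b->2: no, baba/abba meet in 0. Open state 3: 2b->3.
abba: 3a undefined. 3a->0: no, baba/abba meet in 0. 3a->1: no, a/abba meet in 1. 3a->2: ok.
abbb: 3b undefined. 3b->0: ok.
All examples now run through 4 states with every (state, symbol) defined. Accept strings end in {0,1,3}, Reject strings end in {2}; accept={0,1,3}.

states=4 start=0 accept={0,1,3} delta: 0a->1 0b->0 1a->1 1b->2 2a->0 2b->3 3a->2 3b->0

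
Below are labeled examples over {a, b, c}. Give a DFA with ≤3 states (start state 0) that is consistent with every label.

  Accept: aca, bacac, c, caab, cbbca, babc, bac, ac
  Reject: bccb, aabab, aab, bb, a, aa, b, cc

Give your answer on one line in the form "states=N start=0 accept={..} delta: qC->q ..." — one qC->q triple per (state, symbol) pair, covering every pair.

states=3 start=0 accept={1,2} delta: 0a->0 0b->0 0c->1 1a->2 1b->0 1c->0 2a->2 2b->1 2c->1

Grow the machine one transition at a time. Run the examples from 0; the earliest place one falls off (shortest prefix, ties alphabetical) gets sent to the lowest-numbered state that keeps every Accept/Reject pair distinguishable — a pair clashes when both reach the same state with identical unread suffix — and to a fresh state only if none does.
a: 0a undefined. 0a->0: ok.
b: 0b undefined. 0b->0: ok.
c: 0c undefined. 0c->0: no, aca/bccb meet in 0. Open state 1: 0c->1.
ca: 1a undefined. 1a->0: no, aca/aabab meet in 0. 1a->1: no, bacac/cc meet in 1 with "c" left. Open state 2: 1a->2.
cb: 1b undefined. 1b->0: ok.
cc: 1c undefined. 1c->0: ok.
caa: 2a undefined. 2a->0: no, caab/bccb meet in 0. 2a->1: no, caab/bccb meet in 0. 2a->2: ok.
caab: 2b undefined. 2b->0: no, caab/bccb meet in 0. 2b->1: ok.
bacac: 2c undefined. 2c->0: no, bacac/bccb meet in 0. 2c->1: ok.
All examples now run through 3 states with every (state, symbol) defined. Accept strings end in {1,2}, Reject strings end in {0}; accept={1,2}.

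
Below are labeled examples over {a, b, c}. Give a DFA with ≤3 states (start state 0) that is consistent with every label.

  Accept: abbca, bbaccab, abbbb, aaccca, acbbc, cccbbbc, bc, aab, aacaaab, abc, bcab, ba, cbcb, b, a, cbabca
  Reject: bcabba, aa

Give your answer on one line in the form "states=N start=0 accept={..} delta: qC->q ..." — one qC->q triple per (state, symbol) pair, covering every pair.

states=3 start=0 accept={0,1} delta: 0a->1 0b->0 0c->0 1a->2 1b->1 1c->0 2a->0 2b->0 2c->0

Grow the machine one transition at a time. Run the examples from 0; the earliest place one falls off (shortest prefix, ties alphabetical) gets sent to the lowest-numbered state that keeps every Accept/Reject pair distinguishable — a pair clashes when both reach the same state with identical unread suffix — and to a fresh state only if none does.
a: 0a undefined. 0a->0: no, a/aa meet in 0. Open state 1: 0a->1.
b: 0b undefined. 0b->0: ok.
c: 0c undefined. 0c->0: ok.
aa: 1a undefined. 1a->0: no, cccbbbc/aa meet in 0. 1a->1: no, ba/aa meet in 1. Open state 2: 1a->2.
ab: 1b undefined. 1b->0: no, abbca/bcabba meet in 1. 1b->1: ok.
ac: 1c undefined. 1c->0: ok.
aab: 2b undefined. 2b->0: ok.
aac: 2c undefined. 2c->0: ok.
aacaaa: 2a undefined. 2a->0: ok.
All examples now run through 3 states with every (state, symbol) defined. Accept strings end in {0,1}, Reject strings end in {2}; accept={0,1}.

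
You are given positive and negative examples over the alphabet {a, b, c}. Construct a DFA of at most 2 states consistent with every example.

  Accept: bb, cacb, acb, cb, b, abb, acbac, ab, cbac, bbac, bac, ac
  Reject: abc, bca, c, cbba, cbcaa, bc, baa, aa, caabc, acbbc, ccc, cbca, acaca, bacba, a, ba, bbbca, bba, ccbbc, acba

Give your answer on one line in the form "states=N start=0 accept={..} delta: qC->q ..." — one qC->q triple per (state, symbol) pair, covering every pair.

State merging on the prefix tree: take the shortest (then alphabetical) example prefix whose next move is undefined and point that move at state 0, else 1, else 2, ...; a target is out if some Accept/Reject pair would then sit in one state with the same input left (inseparable). If every existing state is out, open a new one.
a: 0a undefined. 0a->0: no, ac/c meet in 0 with "c" left. Open state 1: 0a->1.
b: 0b undefined. 0b->0: ok.
c: 0c undefined. 0c->0: no, bb/c meet in 0. 0c->1: ok.
aa: 1a undefined. 1a->0: no, bb/bca meet in 0. 1a->1: ok.
ab: 1b undefined. 1b->0: ok.
ac: 1c undefined. 1c->0: ok.
All examples now run through 2 states with every (state, symbol) defined. Accept strings end in {0}, Reject strings end in {1}; accept={0}.

states=2 start=0 accept={0} delta: 0a->1 0b->0 0c->1 1a->1 1b->0 1c->0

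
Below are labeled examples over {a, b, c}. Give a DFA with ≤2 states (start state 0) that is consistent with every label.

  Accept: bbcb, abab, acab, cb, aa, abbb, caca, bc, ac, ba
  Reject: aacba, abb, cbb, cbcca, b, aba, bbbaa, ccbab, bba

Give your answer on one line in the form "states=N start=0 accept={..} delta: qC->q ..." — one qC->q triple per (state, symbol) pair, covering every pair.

states=2 start=0 accept={0} delta: 0a->1 0b->1 0c->1 1a->0 1b->0 1c->0

State merging on the prefix tree: take the shortest (then alphabetical) example prefix whose next move is undefined and point that move at state 0, else 1, else 2, ...; a target is out if some Accept/Reject pair would then sit in one state with the same input left (inseparable). If every existing state is out, open a new one.
a: 0a undefined. 0a->0: no, ba/aba meet in 0 with "ba" left. Open state 1: 0a->1.
b: 0b undefined. 0b->0: no, aa/bbbaa meet in 1 with "a" left. 0b->1: ok.
c: 0c undefined. 0c->0: no, cb/b meet in 1. 0c->1: ok.
aa: 1a undefined. 1a->0: ok.
ab: 1b undefined. 1b->0: ok.
ac: 1c undefined. 1c->0: ok.
All examples now run through 2 states with every (state, symbol) defined. Accept strings end in {0}, Reject strings end in {1}; accept={0}.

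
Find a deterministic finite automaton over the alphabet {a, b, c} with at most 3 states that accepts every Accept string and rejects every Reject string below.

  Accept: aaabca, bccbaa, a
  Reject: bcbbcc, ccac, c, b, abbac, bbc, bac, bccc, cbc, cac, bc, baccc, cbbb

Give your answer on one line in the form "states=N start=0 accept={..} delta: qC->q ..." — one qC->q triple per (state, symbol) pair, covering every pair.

Grow the machine one transition at a time. Run the examples from 0; the earliest place one falls off (shortest prefix, ties alphabetical) gets sent to the lowest-numbered state that keeps every Accept/Reject pair distinguishable — a pair clashes when both reach the same state with identical unread suffix — and to a fresh state only if none does.
a: 0a undefined. 0a->0: ok.
b: 0b undefined. 0b->0: no, a/b meet in 0. Open state 1: 0b->1.
c: 0c undefined. 0c->0: no, a/ccac meet in 0. 0c->1: ok.
ba: 1a undefined. 1a->0: ok.
bb: 1b undefined. 1b->0: no, a/cbbb meet in 0. 1b->1: ok.
bc: 1c undefined. 1c->0: no, aaabca/bbc meet in 0. 1c->1: ok.
All examples now run through 2 states with every (state, symbol) defined. Accept strings end in {0}, Reject strings end in {1}; accept={0}.

states=2 start=0 accept={0} delta: 0a->0 0b->1 0c->1 1a->0 1b->1 1c->1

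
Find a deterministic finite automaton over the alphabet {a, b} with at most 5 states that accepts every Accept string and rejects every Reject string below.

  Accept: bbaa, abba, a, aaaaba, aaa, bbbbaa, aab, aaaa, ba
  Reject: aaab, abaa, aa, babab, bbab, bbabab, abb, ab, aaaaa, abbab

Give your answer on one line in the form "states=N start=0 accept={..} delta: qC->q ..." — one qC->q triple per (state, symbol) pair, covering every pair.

states=5 start=0 accept={1,3,4} delta: 0a->1 0b->2 1a->2 1b->0 2a->3 2b->4 3a->1 3b->0 4a->0 4b->0

Grow the machine one transition at a time. Run the examples from 0; the earliest place one falls off (shortest prefix, ties alphabetical) gets sent to the lowest-numbered state that keeps every Accept/Reject pair distinguishable — a pair clashes when both reach the same state with identical unread suffix — and to a fresh state only if none does.
a: 0a undefined. 0a->0: no, a/aa meet in 0. Open state 1: 0a->1.
b: 0b undefined. 0b->0: no, bbaa/aa meet in 1 with "a" left. 0b->1: no, bbaa/abaa meet in 1 with "baa" left. Open state 2: 0b->2.
aa: 1a undefined. 1a->0: no, a/aaaaa meet in 1. 1a->1: no, a/aa meet in 1. 1a->2: ok.
ab: 1b undefined. 1b->0: ok.
ba: 2a undefined. 2a->0: no, abba/ab meet in 0. 2a->1: no, abba/aaaaa meet in 1. 2a->2: no, abba/abaa meet in 2. Open state 3: 2a->3.
bb: 2b undefined. 2b->0: no, bbaa/abaa meet in 2. 2b->1: no, a/bbab meet in 1. 2b->2: no, aab/abaa meet in 2. 2b->3: no, bbaa/aaaaa meet in 3 with "aa" left. Open state 4: 2b->4.
bab: 3b undefined. 3b->0: ok.
bba: 4a undefined. 4a->0: ok.
bbb: 4b undefined. 4b->0: ok.
aaaa: 3a undefined. 3a->0: no, bbaa/aaaaa meet in 1. 3a->1: ok.
All examples now run through 5 states with every (state, symbol) defined. Accept strings end in {1,3,4}, Reject strings end in {0,2}; accept={1,3,4}.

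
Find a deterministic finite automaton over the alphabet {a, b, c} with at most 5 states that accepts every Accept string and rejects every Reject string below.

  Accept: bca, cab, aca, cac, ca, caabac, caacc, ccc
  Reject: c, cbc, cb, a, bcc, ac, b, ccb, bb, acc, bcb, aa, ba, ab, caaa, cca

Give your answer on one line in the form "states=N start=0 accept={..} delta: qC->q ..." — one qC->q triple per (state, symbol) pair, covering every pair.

Grow the machine one transition at a time. Run the examples from 0; the earliest place one falls off (shortest prefix, ties alphabetical) gets sent to the lowest-numbered state that keeps every Accept/Reject pair distinguishable — a pair clashes when both reach the same state with identical unread suffix — and to a fresh state only if none does.
a: 0a undefined. 0a->0: ok.
b: 0b undefined. 0b->0: ok.
c: 0c undefined. 0c->0: no, bca/c meet in 0. Open state 1: 0c->1.
ca: 1a undefined. 1a->0: no, bca/a meet in 0. 1a->1: no, bca/c meet in 1. Open state 2: 1a->2.
cb: 1b undefined. 1b->0: ok.
cc: 1c undefined. 1c->0: no, ccc/c meet in 1. 1c->1: no, bca/cca meet in 2. 1c->2: no, bca/bcc meet in 2. Open state 3: 1c->3.
caa: 2a undefined. 2a->0: no, caabac/c meet in 1. 2a->1: no, bca/caaa meet in 2. 2a->2: no, bca/caaa meet in 2. 2a->3: ok.
cab: 2b undefined. 2b->0: no, cab/cb meet in 0. 2b->1: no, cab/c meet in 1. 2b->2: ok.
cac: 2c undefined. 2c->0: no, cac/cb meet in 0. 2c->1: no, cac/c meet in 1. 2c->2: ok.
cca: 3a undefined. 3a->0: ok.
ccb: 3b undefined. 3b->0: no, caabac/c meet in 1. 3b->1: ok.
ccc: 3c undefined. 3c->0: no, caacc/c meet in 1. 3c->1: no, caacc/bcc meet in 3. 3c->2: ok.
All examples now run through 4 states with every (state, symbol) defined. Accept strings end in {2}, Reject strings end in {0,1,3}; accept={2}.

states=4 start=0 accept={2} delta: 0a->0 0b->0 0c->1 1a->2 1b->0 1c->3 2a->3 2b->2 2c->2 3a->0 3b->1 3c->2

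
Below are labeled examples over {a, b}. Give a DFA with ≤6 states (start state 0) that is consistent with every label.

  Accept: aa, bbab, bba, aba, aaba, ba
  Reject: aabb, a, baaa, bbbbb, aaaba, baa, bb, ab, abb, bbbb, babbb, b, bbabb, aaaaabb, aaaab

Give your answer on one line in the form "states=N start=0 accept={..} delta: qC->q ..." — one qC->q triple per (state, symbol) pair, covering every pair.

State merging on the prefix tree: take the shortest (then alphabetical) example prefix whose next move is undefined and point that move at state 0, else 1, else 2, ...; a target is out if some Accept/Reject pair would then sit in one state with the same input left (inseparable). If every existing state is out, open a new one.
a: 0a undefined. 0a->0: no, aa/a meet in 0. Open state 1: 0a->1.
b: 0b undefined. 0b->0: no, aa/baa meet in 1 with "a" left. 0b->1: ok.
aa: 1a undefined. 1a->0: no, aa/baaa meet in 0. 1a->1: no, aa/a meet in 1. Open state 2: 1a->2.
ab: 1b undefined. 1b->0: no, bbab/bb meet in 0. 1b->1: ok.
aaa: 2a undefined. 2a->0: no, aa/aaaba meet in 2. 2a->1: no, aa/baaa meet in 2. 2a->2: no, aa/baaa meet in 2. Open state 3: 2a->3.
aab: 2b undefined. 2b->0: no, aaba/aabb meet in 1. 2b->1: no, bbab/aabb meet in 1. 2b->2: no, aa/aabb meet in 2. 2b->3: no, bbab/baa meet in 3. Open state 4: 2b->4.
aaaa: 3a undefined. 3a->0: ok.
aaab: 3b undefined. 3b->0: ok.
aaba: 4a undefined. 4a->0: no, aaba/baaa meet in 0. 4a->1: no, aaba/a meet in 1. 4a->2: ok.
aabb: 4b undefined. 4b->0: ok.
All examples now run through 5 states with every (state, symbol) defined. Accept strings end in {2,4}, Reject strings end in {0,1,3}; accept={2,4}.

states=5 start=0 accept={2,4} delta: 0a->1 0b->1 1a->2 1b->1 2a->3 2b->4 3a->0 3b->0 4a->2 4b->0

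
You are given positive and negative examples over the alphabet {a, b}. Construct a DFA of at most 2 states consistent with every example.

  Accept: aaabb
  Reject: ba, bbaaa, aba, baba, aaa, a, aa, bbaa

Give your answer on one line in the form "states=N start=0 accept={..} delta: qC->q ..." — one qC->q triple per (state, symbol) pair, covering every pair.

states=2 start=0 accept={1} delta: 0a->0 0b->1 1a->0 1b->1

Grow the machine one transition at a time. Run the examples from 0; the earliest place one falls off (shortest prefix, ties alphabetical) gets sent to the lowest-numbered state that keeps every Accept/Reject pair distinguishable — a pair clashes when both reach the same state with identical unread suffix — and to a fresh state only if none does.
a: 0a undefined. 0a->0: ok.
b: 0b undefined. 0b->0: no, aaabb/ba meet in 0. Open state 1: 0b->1.
ba: 1a undefined. 1a->0: ok.
bb: 1b undefined. 1b->0: no, aaabb/ba meet in 0. 1b->1: ok.
All examples now run through 2 states with every (state, symbol) defined. Accept strings end in {1}, Reject strings end in {0}; accept={1}.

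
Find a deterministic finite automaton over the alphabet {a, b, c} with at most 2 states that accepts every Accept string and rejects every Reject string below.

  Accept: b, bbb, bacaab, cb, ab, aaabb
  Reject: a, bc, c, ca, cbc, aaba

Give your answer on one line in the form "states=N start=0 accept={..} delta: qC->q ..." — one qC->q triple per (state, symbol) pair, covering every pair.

State merging on the prefix tree: take the shortest (then alphabetical) example prefix whose next move is undefined and point that move at state 0, else 1, else 2, ...; a target is out if some Accept/Reject pair would then sit in one state with the same input left (inseparable). If every existing state is out, open a new one.
a: 0a undefined. 0a->0: ok.
b: 0b undefined. 0b->0: no, b/a meet in 0. Open state 1: 0b->1.
c: 0c undefined. 0c->0: ok.
ba: 1a undefined. 1a->0: ok.
bb: 1b undefined. 1b->0: no, aaabb/a meet in 0. 1b->1: ok.
bc: 1c undefined. 1c->0: ok.
All examples now run through 2 states with every (state, symbol) defined. Accept strings end in {1}, Reject strings end in {0}; accept={1}.

states=2 start=0 accept={1} delta: 0a->0 0b->1 0c->0 1a->0 1b->1 1c->0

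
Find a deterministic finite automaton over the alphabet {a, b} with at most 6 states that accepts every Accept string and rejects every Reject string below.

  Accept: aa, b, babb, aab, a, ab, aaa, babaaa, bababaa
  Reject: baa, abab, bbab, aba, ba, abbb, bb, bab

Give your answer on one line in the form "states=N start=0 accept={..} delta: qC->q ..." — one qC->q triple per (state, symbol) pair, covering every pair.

Fold the examples into a partial DFA from state 0: repeatedly fix the first undefined (state, symbol) met by the shortest-then-alphabetical prefix, trying targets in increasing order and rejecting any under which an Accept and a Reject string meet in one state with the same remainder; add a state when all current targets are rejected. Accepting states are where Accept strings end.
a: 0a undefined. 0a->0: ok.
b: 0b undefined. 0b->0: no, aa/baa meet in 0. Open state 1: 0b->1.
ba: 1a undefined. 1a->0: no, aa/baa meet in 0. 1a->1: no, b/baa meet in 1. Open state 2: 1a->2.
bb: 1b undefined. 1b->0: no, aa/bb meet in 0. 1b->1: no, b/abbb meet in 1. 1b->2: ok.
baa: 2a undefined. 2a->0: no, aa/baa meet in 0. 2a->1: no, b/baa meet in 1. 2a->2: ok.
bab: 2b undefined. 2b->0: no, aa/abab meet in 0. 2b->1: no, b/abab meet in 1. 2b->2: no, babb/baa meet in 2. Open state 3: 2b->3.
baba: 3a undefined. 3a->0: no, bababaa/baa meet in 2. 3a->1: no, babaaa/baa meet in 2. 3a->2: no, babaaa/baa meet in 2. 3a->3: no, babaaa/abab meet in 3. Open state 4: 3a->4.
babb: 3b undefined. 3b->0: ok.
babaa: 4a undefined. 4a->0: ok.
babab: 4b undefined. 4b->0: ok.
All examples now run through 5 states with every (state, symbol) defined. Accept strings end in {0,1}, Reject strings end in {2,3}; accept={0,1}.

states=5 start=0 accept={0,1} delta: 0a->0 0b->1 1a->2 1b->2 2a->2 2b->3 3a->4 3b->0 4a->0 4b->0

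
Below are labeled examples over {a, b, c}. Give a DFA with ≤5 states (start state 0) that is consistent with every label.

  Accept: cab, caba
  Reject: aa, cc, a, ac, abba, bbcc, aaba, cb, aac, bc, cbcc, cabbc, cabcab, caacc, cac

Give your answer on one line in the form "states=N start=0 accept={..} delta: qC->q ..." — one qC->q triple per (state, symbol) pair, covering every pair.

Fold the examples into a partial DFA from state 0: repeatedly fix the first undefined (state, symbol) met by the shortest-then-alphabetical prefix, trying targets in increasing order and rejecting any under which an Accept and a Reject string meet in one state with the same remainder; add a state when all current targets are rejected. Accepting states are where Accept strings end.
a: 0a undefined. 0a->0: ok.
b: 0b undefined. 0b->0: ok.
c: 0c undefined. 0c->0: no, cab/aa meet in 0. Open state 1: 0c->1.
ca: 1a undefined. 1a->0: no, cab/aa meet in 0. 1a->1: no, cab/cb meet in 1 with "b" left. Open state 2: 1a->2.
cb: 1b undefined. 1b->0: ok.
cc: 1c undefined. 1c->0: ok.
caa: 2a undefined. 2a->0: ok.
cab: 2b undefined. 2b->0: no, cab/aa meet in 0. 2b->1: no, cab/ac meet in 1. 2b->2: no, caba/aa meet in 0. Open state 3: 2b->3.
cac: 2c undefined. 2c->0: ok.
caba: 3a undefined. 3a->0: no, caba/aa meet in 0. 3a->1: no, caba/ac meet in 1. 3a->2: ok.
cabb: 3b undefined. 3b->0: ok.
cabc: 3c undefined. 3c->0: ok.
All examples now run through 4 states with every (state, symbol) defined. Accept strings end in {2,3}, Reject strings end in {0,1}; accept={2,3}.

states=4 start=0 accept={2,3} delta: 0a->0 0b->0 0c->1 1a->2 1b->0 1c->0 2a->0 2b->3 2c->0 3a->2 3b->0 3c->0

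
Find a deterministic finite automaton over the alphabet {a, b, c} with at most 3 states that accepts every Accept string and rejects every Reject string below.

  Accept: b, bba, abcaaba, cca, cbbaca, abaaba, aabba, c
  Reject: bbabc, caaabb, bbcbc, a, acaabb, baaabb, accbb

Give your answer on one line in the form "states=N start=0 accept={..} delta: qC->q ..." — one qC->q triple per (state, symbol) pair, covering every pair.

State merging on the prefix tree: take the shortest (then alphabetical) example prefix whose next move is undefined and point that move at state 0, else 1, else 2, ...; a target is out if some Accept/Reject pair would then sit in one state with the same input left (inseparable). If every existing state is out, open a new one.
a: 0a undefined. 0a->0: ok.
b: 0b undefined. 0b->0: no, b/a meet in 0. Open state 1: 0b->1.
c: 0c undefined. 0c->0: no, cca/a meet in 0. 0c->1: ok.
ba: 1a undefined. 1a->0: no, abaaba/a meet in 0. 1a->1: ok.
bb: 1b undefined. 1b->0: no, b/caaabb meet in 1. 1b->1: no, b/caaabb meet in 1. Open state 2: 1b->2.
cc: 1c undefined. 1c->0: no, cca/a meet in 0. 1c->1: ok.
bba: 2a undefined. 2a->0: no, b/bbabc meet in 1. 2a->1: ok.
bbc: 2c undefined. 2c->0: no, b/bbcbc meet in 1. 2c->1: no, b/bbabc meet in 1. 2c->2: ok.
cbb: 2b undefined. 2b->0: no, b/bbcbc meet in 1. 2b->1: no, b/caaabb meet in 1. 2b->2: ok.
All examples now run through 3 states with every (state, symbol) defined. Accept strings end in {1}, Reject strings end in {0,2}; accept={1}.

states=3 start=0 accept={1} delta: 0a->0 0b->1 0c->1 1a->1 1b->2 1c->1 2a->1 2b->2 2c->2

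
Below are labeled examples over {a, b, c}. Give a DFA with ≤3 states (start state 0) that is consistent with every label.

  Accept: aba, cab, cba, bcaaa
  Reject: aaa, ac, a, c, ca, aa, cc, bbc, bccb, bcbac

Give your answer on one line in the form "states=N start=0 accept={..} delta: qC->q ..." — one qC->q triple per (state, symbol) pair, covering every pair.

Grow the machine one transition at a time. Run the examples from 0; the earliest place one falls off (shortest prefix, ties alphabetical) gets sent to the lowest-numbered state that keeps every Accept/Reject pair distinguishable — a pair clashes when both reach the same state with identical unread suffix — and to a fresh state only if none does.
a: 0a undefined. 0a->0: ok.
b: 0b undefined. 0b->0: no, aba/aaa meet in 0. Open state 1: 0b->1.
c: 0c undefined. 0c->0: ok.
bb: 1b undefined. 1b->0: ok.
bc: 1c undefined. 1c->0: no, cab/bccb meet in 1. 1c->1: ok.
aba: 1a undefined. 1a->0: no, aba/aaa meet in 0. 1a->1: ok.
All examples now run through 2 states with every (state, symbol) defined. Accept strings end in {1}, Reject strings end in {0}; accept={1}.

states=2 start=0 accept={1} delta: 0a->0 0b->1 0c->0 1a->1 1b->0 1c->1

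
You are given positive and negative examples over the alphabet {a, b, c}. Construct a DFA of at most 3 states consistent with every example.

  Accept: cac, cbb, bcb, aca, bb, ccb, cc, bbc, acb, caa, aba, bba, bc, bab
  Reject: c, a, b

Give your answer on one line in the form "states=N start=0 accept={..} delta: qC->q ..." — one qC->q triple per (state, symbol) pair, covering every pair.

states=3 start=0 accept={2} delta: 0a->0 0b->1 0c->1 1a->2 1b->2 1c->2 2a->2 2b->2 2c->2

State merging on the prefix tree: take the shortest (then alphabetical) example prefix whose next move is undefined and point that move at state 0, else 1, else 2, ...; a target is out if some Accept/Reject pair would then sit in one state with the same input left (inseparable). If every existing state is out, open a new one.
a: 0a undefined. 0a->0: ok.
b: 0b undefined. 0b->0: no, bb/a meet in 0. Open state 1: 0b->1.
c: 0c undefined. 0c->0: no, cac/c meet in 0. 0c->1: ok.
ba: 1a undefined. 1a->0: no, cac/c meet in 1. 1a->1: no, aca/c meet in 1. Open state 2: 1a->2.
bb: 1b undefined. 1b->0: no, cbb/c meet in 1. 1b->1: no, cbb/c meet in 1. 1b->2: ok.
bc: 1c undefined. 1c->0: no, bcb/c meet in 1. 1c->1: no, cc/c meet in 1. 1c->2: ok.
bab: 2b undefined. 2b->0: no, cbb/a meet in 0. 2b->1: no, cbb/c meet in 1. 2b->2: ok.
bba: 2a undefined. 2a->0: no, caa/a meet in 0. 2a->1: no, caa/c meet in 1. 2a->2: ok.
bbc: 2c undefined. 2c->0: no, cac/a meet in 0. 2c->1: no, cac/c meet in 1. 2c->2: ok.
All examples now run through 3 states with every (state, symbol) defined. Accept strings end in {2}, Reject strings end in {0,1}; accept={2}.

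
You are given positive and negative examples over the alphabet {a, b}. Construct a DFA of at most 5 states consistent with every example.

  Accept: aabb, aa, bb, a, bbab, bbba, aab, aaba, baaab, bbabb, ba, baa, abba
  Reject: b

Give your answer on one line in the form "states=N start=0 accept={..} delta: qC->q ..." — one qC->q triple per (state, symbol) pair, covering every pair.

states=3 start=0 accept={0,1} delta: 0a->1 0b->2 1a->1 1b->1 2a->0 2b->0

Fold the examples into a partial DFA from state 0: repeatedly fix the first undefined (state, symbol) met by the shortest-then-alphabetical prefix, trying targets in increasing order and rejecting any under which an Accept and a Reject string meet in one state with the same remainder; add a state when all current targets are rejected. Accepting states are where Accept strings end.
a: 0a undefined. 0a->0: no, aab/b meet in 0 with "b" left. Open state 1: 0a->1.
b: 0b undefined. 0b->0: no, bb/b meet in 0. 0b->1: no, a/b meet in 1. Open state 2: 0b->2.
aa: 1a undefined. 1a->0: no, aab/b meet in 2. 1a->1: ok.
ab: 1b undefined. 1b->0: no, aabb/b meet in 2. 1b->1: ok.
ba: 2a undefined. 2a->0: ok.
bb: 2b undefined. 2b->0: ok.
All examples now run through 3 states with every (state, symbol) defined. Accept strings end in {0,1}, Reject strings end in {2}; accept={0,1}.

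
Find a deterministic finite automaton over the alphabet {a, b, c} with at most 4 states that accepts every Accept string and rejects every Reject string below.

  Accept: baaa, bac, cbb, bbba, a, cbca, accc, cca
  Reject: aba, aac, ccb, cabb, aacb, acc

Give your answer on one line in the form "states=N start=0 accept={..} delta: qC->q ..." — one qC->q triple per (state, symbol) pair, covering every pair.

Grow the machine one transition at a time. Run the examples from 0; the earliest place one falls off (shortest prefix, ties alphabetical) gets sent to the lowest-numbered state that keeps every Accept/Reject pair distinguishable — a pair clashes when both reach the same state with identical unread suffix — and to a fresh state only if none does.
a: 0a undefined. 0a->0: ok.
b: 0b undefined. 0b->0: no, baaa/aba meet in 0. Open state 1: 0b->1.
c: 0c undefined. 0c->0: no, cbb/cabb meet in 1 with "b" left. 0c->1: ok.
ba: 1a undefined. 1a->0: no, baaa/aba meet in 0. 1a->1: no, baaa/aba meet in 1. Open state 2: 1a->2.
bb: 1b undefined. 1b->0: no, cbb/aac meet in 1. 1b->1: no, cbb/aac meet in 1. 1b->2: ok.
cc: 1c undefined. 1c->0: no, a/acc meet in 0. 1c->1: no, accc/aac meet in 1. 1c->2: no, cbb/ccb meet in 2 with "b" left. Open state 3: 1c->3.
baa: 2a undefined. 2a->0: ok.
bac: 2c undefined. 2c->0: ok.
bbb: 2b undefined. 2b->0: ok.
cca: 3a undefined. 3a->0: ok.
ccb: 3b undefined. 3b->0: no, baaa/ccb meet in 0. 3b->1: ok.
accc: 3c undefined. 3c->0: ok.
All examples now run through 4 states with every (state, symbol) defined. Accept strings end in {0}, Reject strings end in {1,2,3}; accept={0}.

states=4 start=0 accept={0} delta: 0a->0 0b->1 0c->1 1a->2 1b->2 1c->3 2a->0 2b->0 2c->0 3a->0 3b->1 3c->0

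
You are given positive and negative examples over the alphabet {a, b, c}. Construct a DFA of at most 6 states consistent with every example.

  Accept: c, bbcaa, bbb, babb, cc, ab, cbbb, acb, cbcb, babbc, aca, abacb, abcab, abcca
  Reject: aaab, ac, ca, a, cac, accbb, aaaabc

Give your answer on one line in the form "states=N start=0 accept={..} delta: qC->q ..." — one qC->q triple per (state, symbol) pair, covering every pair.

states=5 start=0 accept={0,2,4} delta: 0a->1 0b->0 0c->0 1a->2 1b->2 1c->3 2a->4 2b->4 2c->1 3a->0 3b->0 3c->2 4a->1 4b->1 4c->0

State merging on the prefix tree: take the shortest (then alphabetical) example prefix whose next move is undefined and point that move at state 0, else 1, else 2, ...; a target is out if some Accept/Reject pair would then sit in one state with the same input left (inseparable). If every existing state is out, open a new one.
a: 0a undefined. 0a->0: no, c/ac meet in 0 with "c" left. Open state 1: 0a->1.
b: 0b undefined. 0b->0: ok.
c: 0c undefined. 0c->0: ok.
aa: 1a undefined. 1a->0: no, c/aaaabc meet in 0. 1a->1: no, bbcaa/ca meet in 1. Open state 2: 1a->2.
ab: 1b undefined. 1b->0: no, abcca/ca meet in 1. 1b->1: no, babb/ca meet in 1. 1b->2: ok.
ac: 1c undefined. 1c->0: no, c/ac meet in 0. 1c->1: no, babb/accbb meet in 2 with "b" left. 1c->2: no, bbcaa/ac meet in 2. Open state 3: 1c->3.
aaa: 2a undefined. 2a->0: no, c/aaab meet in 0. 2a->1: no, bbcaa/aaab meet in 2. 2a->2: no, babb/aaab meet in 2 with "b" left. 2a->3: no, acb/aaab meet in 3 with "b" left. Open state 4: 2a->4.
abc: 2c undefined. 2c->0: no, abcca/ca meet in 1. 2c->1: ok.
aca: 3a undefined. 3a->0: ok.
acb: 3b undefined. 3b->0: ok.
acc: 3c undefined. 3c->0: no, c/accbb meet in 0. 3c->1: no, babb/accbb meet in 2 with "b" left. 3c->2: ok.
aaaa: 4a undefined. 4a->0: no, c/aaaabc meet in 0. 4a->1: ok.
aaab: 4b undefined. 4b->0: no, c/aaab meet in 0. 4b->1: ok.
abac: 4c undefined. 4c->0: ok.
accb: 2b undefined. 2b->0: no, c/accbb meet in 0. 2b->1: no, bbcaa/accbb meet in 2. 2b->2: no, bbcaa/accbb meet in 2. 2b->3: no, c/accbb meet in 0. 2b->4: ok.
All examples now run through 5 states with every (state, symbol) defined. Accept strings end in {0,2,4}, Reject strings end in {1,3}; accept={0,2,4}.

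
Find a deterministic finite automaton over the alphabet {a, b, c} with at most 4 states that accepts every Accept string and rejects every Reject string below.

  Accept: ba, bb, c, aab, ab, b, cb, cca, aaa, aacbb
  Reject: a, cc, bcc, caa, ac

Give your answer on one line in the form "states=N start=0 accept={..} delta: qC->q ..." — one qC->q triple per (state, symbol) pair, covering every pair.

Grow the machine one transition at a time. Run the examples from 0; the earliest place one falls off (shortest prefix, ties alphabetical) gets sent to the lowest-numbered state that keeps every Accept/Reject pair distinguishable — a pair clashes when both reach the same state with identical unread suffix — and to a fresh state only if none does.
a: 0a undefined. 0a->0: no, c/ac meet in 0 with "c" left. Open state 1: 0a->1.
b: 0b undefined. 0b->0: no, ba/a meet in 1. 0b->1: no, b/a meet in 1. Open state 2: 0b->2.
c: 0c undefined. 0c->0: no, c/cc meet in 0. 0c->1: no, c/a meet in 1. 0c->2: ok.
aa: 1a undefined. 1a->0: no, aaa/a meet in 1. 1a->1: no, aaa/a meet in 1. 1a->2: ok.
ab: 1b undefined. 1b->0: ok.
ac: 1c undefined. 1c->0: no, ab/ac meet in 0. 1c->1: ok.
ba: 2a undefined. 2a->0: ok.
bb: 2b undefined. 2b->0: ok.
bc: 2c undefined. 2c->0: no, ba/cc meet in 0. 2c->1: ok.
All examples now run through 3 states with every (state, symbol) defined. Accept strings end in {0,2}, Reject strings end in {1}; accept={0,2}.

states=3 start=0 accept={0,2} delta: 0a->1 0b->2 0c->2 1a->2 1b->0 1c->1 2a->0 2b->0 2c->1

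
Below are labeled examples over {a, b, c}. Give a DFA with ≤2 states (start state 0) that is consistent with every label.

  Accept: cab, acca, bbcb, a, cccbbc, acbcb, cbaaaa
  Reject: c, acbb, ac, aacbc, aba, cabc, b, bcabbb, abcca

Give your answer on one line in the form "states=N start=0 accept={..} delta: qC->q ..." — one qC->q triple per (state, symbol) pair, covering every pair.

Grow the machine one transition at a time. Run the examples from 0; the earliest place one falls off (shortest prefix, ties alphabetical) gets sent to the lowest-numbered state that keeps every Accept/Reject pair distinguishable — a pair clashes when both reach the same state with identical unread suffix — and to a fresh state only if none does.
a: 0a undefined. 0a->0: ok.
b: 0b undefined. 0b->0: no, acca/abcca meet in 0 with "cca" left. Open state 1: 0b->1.
c: 0c undefined. 0c->0: no, cab/b meet in 1. 0c->1: ok.
bb: 1b undefined. 1b->0: ok.
bc: 1c undefined. 1c->0: ok.
ca: 1a undefined. 1a->0: no, cab/c meet in 1. 1a->1: ok.
All examples now run through 2 states with every (state, symbol) defined. Accept strings end in {0}, Reject strings end in {1}; accept={0}.

states=2 start=0 accept={0} delta: 0a->0 0b->1 0c->1 1a->1 1b->0 1c->0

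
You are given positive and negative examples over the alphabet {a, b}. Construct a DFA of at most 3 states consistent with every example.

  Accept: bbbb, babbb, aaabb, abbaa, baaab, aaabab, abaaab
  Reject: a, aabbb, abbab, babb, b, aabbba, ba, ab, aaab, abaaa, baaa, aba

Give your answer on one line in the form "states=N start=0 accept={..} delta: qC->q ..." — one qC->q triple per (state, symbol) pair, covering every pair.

State merging on the prefix tree: take the shortest (then alphabetical) example prefix whose next move is undefined and point that move at state 0, else 1, else 2, ...; a target is out if some Accept/Reject pair would then sit in one state with the same input left (inseparable). If every existing state is out, open a new one.
a: 0a undefined. 0a->0: ok.
b: 0b undefined. 0b->0: no, bbbb/a meet in 0. Open state 1: 0b->1.
ba: 1a undefined. 1a->0: no, babbb/aabbb meet in 1 with "bb" left. 1a->1: ok.
bb: 1b undefined. 1b->0: no, bbbb/a meet in 0. 1b->1: no, bbbb/aabbb meet in 1. Open state 2: 1b->2.
bbb: 2b undefined. 2b->0: no, bbbb/b meet in 1. 2b->1: ok.
abba: 2a undefined. 2a->0: no, abbaa/a meet in 0. 2a->1: no, bbbb/abbab meet in 2. 2a->2: ok.
All examples now run through 3 states with every (state, symbol) defined. Accept strings end in {2}, Reject strings end in {0,1}; accept={2}.

states=3 start=0 accept={2} delta: 0a->0 0b->1 1a->1 1b->2 2a->2 2b->1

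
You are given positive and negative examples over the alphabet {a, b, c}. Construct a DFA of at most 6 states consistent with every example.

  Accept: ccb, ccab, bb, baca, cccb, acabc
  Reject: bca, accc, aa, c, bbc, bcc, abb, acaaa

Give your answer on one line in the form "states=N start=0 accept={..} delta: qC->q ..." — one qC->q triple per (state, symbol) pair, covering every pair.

Fold the examples into a partial DFA from state 0: repeatedly fix the first undefined (state, symbol) met by the shortest-then-alphabetical prefix, trying targets in increasing order and rejecting any under which an Accept and a Reject string meet in one state with the same remainder; add a state when all current targets are rejected. Accepting states are where Accept strings end.
a: 0a undefined. 0a->0: no, bb/abb meet in 0 with "bb" left. Open state 1: 0a->1.
b: 0b undefined. 0b->0: ok.
c: 0c undefined. 0c->0: no, ccb/c meet in 0. 0c->1: ok.
aa: 1a undefined. 1a->0: no, bb/bca meet in 0. 1a->1: ok.
ab: 1b undefined. 1b->0: no, bb/abb meet in 0. 1b->1: ok.
ac: 1c undefined. 1c->0: no, ccb/accc meet in 0. 1c->1: no, ccb/bca meet in 1. Open state 2: 1c->2.
aca: 2a undefined. 2a->0: no, acabc/bca meet in 1. 2a->1: no, ccab/bca meet in 1. 2a->2: no, baca/bcc meet in 2. Open state 3: 2a->3.
acc: 2c undefined. 2c->0: ok.
ccb: 2b undefined. 2b->0: ok.
acaa: 3a undefined. 3a->0: ok.
acab: 3b undefined. 3b->0: no, acabc/bca meet in 1. 3b->1: no, ccab/bca meet in 1. 3b->2: no, ccab/bcc meet in 2. 3b->3: ok.
acabc: 3c undefined. 3c->0: ok.
All examples now run through 4 states with every (state, symbol) defined. Accept strings end in {0,3}, Reject strings end in {1,2}; accept={0,3}.

states=4 start=0 accept={0,3} delta: 0a->1 0b->0 0c->1 1a->1 1b->1 1c->2 2a->3 2b->0 2c->0 3a->0 3b->3 3c->0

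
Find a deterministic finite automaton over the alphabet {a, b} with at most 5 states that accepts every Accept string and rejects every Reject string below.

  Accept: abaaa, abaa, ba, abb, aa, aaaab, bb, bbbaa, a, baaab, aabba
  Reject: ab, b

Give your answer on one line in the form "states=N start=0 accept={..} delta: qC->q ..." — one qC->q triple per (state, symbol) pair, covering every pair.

states=4 start=0 accept={0,1,3} delta: 0a->1 0b->2 1a->3 1b->2 2a->0 2b->0 3a->1 3b->0

Fold the examples into a partial DFA from state 0: repeatedly fix the first undefined (state, symbol) met by the shortest-then-alphabetical prefix, trying targets in increasing order and rejecting any under which an Accept and a Reject string meet in one state with the same remainder; add a state when all current targets are rejected. Accepting states are where Accept strings end.
a: 0a undefined. 0a->0: no, aaaab/ab meet in 0 with "b" left. Open state 1: 0a->1.
b: 0b undefined. 0b->0: no, bb/b meet in 0. 0b->1: no, bb/ab meet in 1 with "b" left. Open state 2: 0b->2.
aa: 1a undefined. 1a->0: no, aaaab/b meet in 2. 1a->1: no, aaaab/ab meet in 1 with "b" left. 1a->2: no, aa/b meet in 2. Open state 3: 1a->3.
ab: 1b undefined. 1b->0: no, abb/b meet in 2. 1b->1: no, abb/ab meet in 1. 1b->2: ok.
ba: 2a undefined. 2a->0: ok.
bb: 2b undefined. 2b->0: ok.
aaa: 3a undefined. 3a->0: no, aaaab/ab meet in 2. 3a->1: ok.
aab: 3b undefined. 3b->0: ok.
All examples now run through 4 states with every (state, symbol) defined. Accept strings end in {0,1,3}, Reject strings end in {2}; accept={0,1,3}.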